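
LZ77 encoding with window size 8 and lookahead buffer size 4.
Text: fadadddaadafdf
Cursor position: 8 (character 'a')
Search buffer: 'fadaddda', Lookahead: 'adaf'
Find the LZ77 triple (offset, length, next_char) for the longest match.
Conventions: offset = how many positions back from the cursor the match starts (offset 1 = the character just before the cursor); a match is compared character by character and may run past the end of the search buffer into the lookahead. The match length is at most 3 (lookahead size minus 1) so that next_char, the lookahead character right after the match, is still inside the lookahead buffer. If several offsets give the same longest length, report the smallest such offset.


Try each offset into the search buffer:
  offset=1 (pos 7, char 'a'): match length 1
  offset=2 (pos 6, char 'd'): match length 0
  offset=3 (pos 5, char 'd'): match length 0
  offset=4 (pos 4, char 'd'): match length 0
  offset=5 (pos 3, char 'a'): match length 2
  offset=6 (pos 2, char 'd'): match length 0
  offset=7 (pos 1, char 'a'): match length 3
  offset=8 (pos 0, char 'f'): match length 0
Longest match has length 3 at offset 7.
next_char = character at position 8 + 3 = 11 -> 'f'

Best match: offset=7, length=3 (matching 'ada' starting at position 1)
LZ77 triple: (7, 3, 'f')


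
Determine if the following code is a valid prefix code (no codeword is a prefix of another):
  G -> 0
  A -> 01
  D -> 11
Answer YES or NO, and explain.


Checking each pair (does one codeword prefix another?):
  G='0' vs A='01': prefix -- VIOLATION

NO -- this is NOT a valid prefix code. G (0) is a prefix of A (01).


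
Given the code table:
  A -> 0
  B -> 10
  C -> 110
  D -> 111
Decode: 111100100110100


Decoding:
111 -> D
10 -> B
0 -> A
10 -> B
0 -> A
110 -> C
10 -> B
0 -> A


Result: DBABACBA


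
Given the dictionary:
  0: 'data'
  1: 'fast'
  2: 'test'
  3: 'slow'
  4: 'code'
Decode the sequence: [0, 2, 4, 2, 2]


Look up each index in the dictionary:
  0 -> 'data'
  2 -> 'test'
  4 -> 'code'
  2 -> 'test'
  2 -> 'test'

Decoded: "data test code test test"


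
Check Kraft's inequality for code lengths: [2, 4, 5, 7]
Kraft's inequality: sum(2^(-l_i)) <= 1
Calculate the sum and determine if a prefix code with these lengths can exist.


Sum = 2^(-2) + 2^(-4) + 2^(-5) + 2^(-7)
    = 0.25 + 0.0625 + 0.03125 + 0.0078125
    = 45/128 = 0.3515625
Since 0.3515625 <= 1, Kraft's inequality IS satisfied.
A prefix code with these lengths CAN exist.

Kraft sum = 0.3515625. Satisfied.


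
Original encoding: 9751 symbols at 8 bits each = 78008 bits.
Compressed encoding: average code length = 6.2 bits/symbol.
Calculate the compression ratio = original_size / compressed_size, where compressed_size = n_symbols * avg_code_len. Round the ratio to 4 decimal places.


original_size = n_symbols * orig_bits = 9751 * 8 = 78008 bits
compressed_size = n_symbols * avg_code_len = 9751 * 6.2 = 60456.2 bits
ratio = original_size / compressed_size = 78008 / 60456.2 = 1.2903

Compression ratio = 1.2903


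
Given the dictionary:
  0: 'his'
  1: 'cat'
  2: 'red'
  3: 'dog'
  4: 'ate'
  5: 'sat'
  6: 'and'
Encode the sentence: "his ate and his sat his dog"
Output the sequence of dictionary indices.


Look up each word in the dictionary:
  'his' -> 0
  'ate' -> 4
  'and' -> 6
  'his' -> 0
  'sat' -> 5
  'his' -> 0
  'dog' -> 3

Encoded: [0, 4, 6, 0, 5, 0, 3]


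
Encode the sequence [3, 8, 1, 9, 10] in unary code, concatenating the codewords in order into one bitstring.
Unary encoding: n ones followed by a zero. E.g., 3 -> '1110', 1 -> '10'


Encode each number as n ones followed by a terminating 0:
  3 -> 1110 (4 bits)
  8 -> 111111110 (9 bits)
  1 -> 10 (2 bits)
  9 -> 1111111110 (10 bits)
  10 -> 11111111110 (11 bits)
Total length = 4 + 9 + 2 + 10 + 11 = 36 bits.

Unary([3, 8, 1, 9, 10]) = 111011111111010111111111011111111110 (36 bits)


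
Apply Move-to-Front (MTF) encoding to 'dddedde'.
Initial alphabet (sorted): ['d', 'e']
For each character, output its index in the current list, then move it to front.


MTF encoding:
'd': index 0 in ['d', 'e'] -> ['d', 'e']
'd': index 0 in ['d', 'e'] -> ['d', 'e']
'd': index 0 in ['d', 'e'] -> ['d', 'e']
'e': index 1 in ['d', 'e'] -> ['e', 'd']
'd': index 1 in ['e', 'd'] -> ['d', 'e']
'd': index 0 in ['d', 'e'] -> ['d', 'e']
'e': index 1 in ['d', 'e'] -> ['e', 'd']


Output: [0, 0, 0, 1, 1, 0, 1]


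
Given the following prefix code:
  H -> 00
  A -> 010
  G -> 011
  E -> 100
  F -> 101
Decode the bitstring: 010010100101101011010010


Decoding step by step:
Bits 010 -> A
Bits 010 -> A
Bits 100 -> E
Bits 101 -> F
Bits 101 -> F
Bits 011 -> G
Bits 010 -> A
Bits 010 -> A


Decoded message: AAEFFGAA


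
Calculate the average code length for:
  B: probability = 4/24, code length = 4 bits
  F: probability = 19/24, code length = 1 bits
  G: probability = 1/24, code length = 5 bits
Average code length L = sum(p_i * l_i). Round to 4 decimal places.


Weighted contributions p_i * l_i:
  B: (4/24) * 4 = 16/24
  F: (19/24) * 1 = 19/24
  G: (1/24) * 5 = 5/24
Sum = (16 + 19 + 5)/24 = 40/24

L = 40/24 = 1.6667 bits/symbol


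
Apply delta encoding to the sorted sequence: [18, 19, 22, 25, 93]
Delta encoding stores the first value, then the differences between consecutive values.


First value: 18
Deltas:
  19 - 18 = 1
  22 - 19 = 3
  25 - 22 = 3
  93 - 25 = 68


Delta encoded: [18, 1, 3, 3, 68]


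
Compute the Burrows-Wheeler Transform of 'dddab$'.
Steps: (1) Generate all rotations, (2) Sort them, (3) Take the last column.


Rotations (sorted):
  0: $dddab -> last char: b
  1: ab$ddd -> last char: d
  2: b$ddda -> last char: a
  3: dab$dd -> last char: d
  4: ddab$d -> last char: d
  5: dddab$ -> last char: $


BWT = bdadd$


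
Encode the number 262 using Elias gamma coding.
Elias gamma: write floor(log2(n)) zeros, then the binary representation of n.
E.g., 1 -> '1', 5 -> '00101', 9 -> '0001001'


num_bits = floor(log2(262)) + 1 = 9
leading_zeros = num_bits - 1 = 8
binary(262) = 100000110

Elias gamma(262) = '00000000' + '100000110' = 00000000100000110 (17 bits)


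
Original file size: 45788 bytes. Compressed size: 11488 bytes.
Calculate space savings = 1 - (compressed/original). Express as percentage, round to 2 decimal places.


ratio = compressed/original = 11488/45788 = 0.250895
savings = 1 - ratio = 1 - 0.250895 = 0.749105
as a percentage: 0.749105 * 100 = 74.91%

Space savings = 1 - 11488/45788 = 74.91%


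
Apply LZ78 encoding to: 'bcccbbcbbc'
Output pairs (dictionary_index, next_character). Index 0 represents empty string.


LZ78 encoding steps:
Dictionary: {0: ''}
Step 1: w='' (idx 0), next='b' -> output (0, 'b'), add 'b' as idx 1
Step 2: w='' (idx 0), next='c' -> output (0, 'c'), add 'c' as idx 2
Step 3: w='c' (idx 2), next='c' -> output (2, 'c'), add 'cc' as idx 3
Step 4: w='b' (idx 1), next='b' -> output (1, 'b'), add 'bb' as idx 4
Step 5: w='c' (idx 2), next='b' -> output (2, 'b'), add 'cb' as idx 5
Step 6: w='b' (idx 1), next='c' -> output (1, 'c'), add 'bc' as idx 6


Encoded: [(0, 'b'), (0, 'c'), (2, 'c'), (1, 'b'), (2, 'b'), (1, 'c')]


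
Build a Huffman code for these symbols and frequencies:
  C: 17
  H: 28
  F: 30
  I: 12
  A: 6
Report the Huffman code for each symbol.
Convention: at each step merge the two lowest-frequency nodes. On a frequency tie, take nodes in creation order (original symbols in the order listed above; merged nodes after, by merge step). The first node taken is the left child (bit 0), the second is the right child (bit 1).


Huffman tree construction:
Step 1: Merge A(6) + I(12) = 18
Step 2: Merge C(17) + (A+I)(18) = 35
Step 3: Merge H(28) + F(30) = 58
Step 4: Merge (C+(A+I))(35) + (H+F)(58) = 93
Read each symbol's code off the tree from the root (left child = 0, right child = 1).

Codes:
  C: 00 (length 2)
  H: 10 (length 2)
  F: 11 (length 2)
  I: 011 (length 3)
  A: 010 (length 3)
Average code length: 204/93 = 2.1935 bits/symbol


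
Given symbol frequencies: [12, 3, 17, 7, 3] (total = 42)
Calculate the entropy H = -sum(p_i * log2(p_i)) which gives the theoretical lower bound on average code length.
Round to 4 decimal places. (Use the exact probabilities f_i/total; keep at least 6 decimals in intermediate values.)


Per-symbol terms -p_i * log2(p_i) with p_i = f_i/42:
  p = 12/42 = 0.285714: log2(p) = -1.807355, -p*log2(p) = 0.516387
  p = 3/42 = 0.071429: log2(p) = -3.807355, -p*log2(p) = 0.271954
  p = 17/42 = 0.404762: log2(p) = -1.304855, -p*log2(p) = 0.528155
  p = 7/42 = 0.166667: log2(p) = -2.584963, -p*log2(p) = 0.430827
  p = 3/42 = 0.071429: log2(p) = -3.807355, -p*log2(p) = 0.271954
H = 0.516387 + 0.271954 + 0.528155 + 0.430827 + 0.271954 = 2.019277

H = 2.0193 bits/symbol


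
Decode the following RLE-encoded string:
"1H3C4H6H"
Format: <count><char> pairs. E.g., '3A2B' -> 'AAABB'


Expanding each <count><char> pair:
  1H -> 'H'
  3C -> 'CCC'
  4H -> 'HHHH'
  6H -> 'HHHHHH'

Decoded = HCCCHHHHHHHHHH


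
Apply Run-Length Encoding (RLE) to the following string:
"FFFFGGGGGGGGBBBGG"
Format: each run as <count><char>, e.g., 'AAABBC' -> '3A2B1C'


Scanning runs left to right:
  i=0: run of 'F' x 4 -> '4F'
  i=4: run of 'G' x 8 -> '8G'
  i=12: run of 'B' x 3 -> '3B'
  i=15: run of 'G' x 2 -> '2G'

RLE = 4F8G3B2G


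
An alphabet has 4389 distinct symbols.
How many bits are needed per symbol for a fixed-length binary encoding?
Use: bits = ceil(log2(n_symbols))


log2(4389) = 12.0997
Bracket: 2^12 = 4096 < 4389 <= 2^13 = 8192
So ceil(log2(4389)) = 13

bits = ceil(log2(4389)) = ceil(12.0997) = 13 bits


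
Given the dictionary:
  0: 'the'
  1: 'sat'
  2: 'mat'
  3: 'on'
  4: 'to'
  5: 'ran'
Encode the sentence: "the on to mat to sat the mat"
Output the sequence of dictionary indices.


Look up each word in the dictionary:
  'the' -> 0
  'on' -> 3
  'to' -> 4
  'mat' -> 2
  'to' -> 4
  'sat' -> 1
  'the' -> 0
  'mat' -> 2

Encoded: [0, 3, 4, 2, 4, 1, 0, 2]


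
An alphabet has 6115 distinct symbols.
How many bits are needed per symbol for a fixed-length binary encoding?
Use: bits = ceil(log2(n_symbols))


log2(6115) = 12.5781
Bracket: 2^12 = 4096 < 6115 <= 2^13 = 8192
So ceil(log2(6115)) = 13

bits = ceil(log2(6115)) = ceil(12.5781) = 13 bits


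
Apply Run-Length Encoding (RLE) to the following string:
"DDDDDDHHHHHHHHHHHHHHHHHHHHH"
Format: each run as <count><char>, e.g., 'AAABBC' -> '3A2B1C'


Scanning runs left to right:
  i=0: run of 'D' x 6 -> '6D'
  i=6: run of 'H' x 21 -> '21H'

RLE = 6D21H


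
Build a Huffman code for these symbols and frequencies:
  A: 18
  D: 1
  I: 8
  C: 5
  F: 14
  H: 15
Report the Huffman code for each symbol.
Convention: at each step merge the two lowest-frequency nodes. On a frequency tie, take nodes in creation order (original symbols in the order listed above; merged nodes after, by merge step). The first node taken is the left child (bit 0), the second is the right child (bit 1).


Huffman tree construction:
Step 1: Merge D(1) + C(5) = 6
Step 2: Merge (D+C)(6) + I(8) = 14
Step 3: Merge F(14) + ((D+C)+I)(14) = 28
Step 4: Merge H(15) + A(18) = 33
Step 5: Merge (F+((D+C)+I))(28) + (H+A)(33) = 61
Read each symbol's code off the tree from the root (left child = 0, right child = 1).

Codes:
  A: 11 (length 2)
  D: 0100 (length 4)
  I: 011 (length 3)
  C: 0101 (length 4)
  F: 00 (length 2)
  H: 10 (length 2)
Average code length: 142/61 = 2.3279 bits/symbol


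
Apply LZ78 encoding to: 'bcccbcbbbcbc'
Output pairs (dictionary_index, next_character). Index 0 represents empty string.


LZ78 encoding steps:
Dictionary: {0: ''}
Step 1: w='' (idx 0), next='b' -> output (0, 'b'), add 'b' as idx 1
Step 2: w='' (idx 0), next='c' -> output (0, 'c'), add 'c' as idx 2
Step 3: w='c' (idx 2), next='c' -> output (2, 'c'), add 'cc' as idx 3
Step 4: w='b' (idx 1), next='c' -> output (1, 'c'), add 'bc' as idx 4
Step 5: w='b' (idx 1), next='b' -> output (1, 'b'), add 'bb' as idx 5
Step 6: w='bc' (idx 4), next='b' -> output (4, 'b'), add 'bcb' as idx 6
Step 7: w='c' (idx 2), end of input -> output (2, '')


Encoded: [(0, 'b'), (0, 'c'), (2, 'c'), (1, 'c'), (1, 'b'), (4, 'b'), (2, '')]


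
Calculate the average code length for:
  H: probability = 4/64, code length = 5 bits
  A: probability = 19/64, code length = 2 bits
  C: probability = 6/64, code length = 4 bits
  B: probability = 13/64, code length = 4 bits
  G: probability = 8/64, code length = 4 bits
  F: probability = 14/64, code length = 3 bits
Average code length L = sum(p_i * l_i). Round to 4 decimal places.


Weighted contributions p_i * l_i:
  H: (4/64) * 5 = 20/64
  A: (19/64) * 2 = 38/64
  C: (6/64) * 4 = 24/64
  B: (13/64) * 4 = 52/64
  G: (8/64) * 4 = 32/64
  F: (14/64) * 3 = 42/64
Sum = (20 + 38 + 24 + 52 + 32 + 42)/64 = 208/64

L = 208/64 = 3.2500 bits/symbol


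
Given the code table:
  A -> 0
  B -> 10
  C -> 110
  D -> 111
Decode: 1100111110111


Decoding:
110 -> C
0 -> A
111 -> D
110 -> C
111 -> D


Result: CADCD


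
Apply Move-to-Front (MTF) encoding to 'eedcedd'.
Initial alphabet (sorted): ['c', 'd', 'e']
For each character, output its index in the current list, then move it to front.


MTF encoding:
'e': index 2 in ['c', 'd', 'e'] -> ['e', 'c', 'd']
'e': index 0 in ['e', 'c', 'd'] -> ['e', 'c', 'd']
'd': index 2 in ['e', 'c', 'd'] -> ['d', 'e', 'c']
'c': index 2 in ['d', 'e', 'c'] -> ['c', 'd', 'e']
'e': index 2 in ['c', 'd', 'e'] -> ['e', 'c', 'd']
'd': index 2 in ['e', 'c', 'd'] -> ['d', 'e', 'c']
'd': index 0 in ['d', 'e', 'c'] -> ['d', 'e', 'c']


Output: [2, 0, 2, 2, 2, 2, 0]


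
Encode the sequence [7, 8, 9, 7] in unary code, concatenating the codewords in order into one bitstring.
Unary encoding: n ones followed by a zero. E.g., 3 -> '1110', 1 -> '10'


Encode each number as n ones followed by a terminating 0:
  7 -> 11111110 (8 bits)
  8 -> 111111110 (9 bits)
  9 -> 1111111110 (10 bits)
  7 -> 11111110 (8 bits)
Total length = 8 + 9 + 10 + 8 = 35 bits.

Unary([7, 8, 9, 7]) = 11111110111111110111111111011111110 (35 bits)


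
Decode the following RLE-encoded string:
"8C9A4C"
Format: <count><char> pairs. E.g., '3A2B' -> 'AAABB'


Expanding each <count><char> pair:
  8C -> 'CCCCCCCC'
  9A -> 'AAAAAAAAA'
  4C -> 'CCCC'

Decoded = CCCCCCCCAAAAAAAAACCCC


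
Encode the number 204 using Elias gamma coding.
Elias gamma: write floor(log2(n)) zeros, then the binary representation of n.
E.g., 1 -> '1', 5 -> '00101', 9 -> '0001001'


num_bits = floor(log2(204)) + 1 = 8
leading_zeros = num_bits - 1 = 7
binary(204) = 11001100

Elias gamma(204) = '0000000' + '11001100' = 000000011001100 (15 bits)


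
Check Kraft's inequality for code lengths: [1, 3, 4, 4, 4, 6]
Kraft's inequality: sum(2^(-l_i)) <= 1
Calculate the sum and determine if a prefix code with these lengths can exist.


Sum = 2^(-1) + 2^(-3) + 2^(-4) + 2^(-4) + 2^(-4) + 2^(-6)
    = 0.5 + 0.125 + 0.0625 + 0.0625 + 0.0625 + 0.015625
    = 53/64 = 0.828125
Since 0.828125 <= 1, Kraft's inequality IS satisfied.
A prefix code with these lengths CAN exist.

Kraft sum = 0.828125. Satisfied.


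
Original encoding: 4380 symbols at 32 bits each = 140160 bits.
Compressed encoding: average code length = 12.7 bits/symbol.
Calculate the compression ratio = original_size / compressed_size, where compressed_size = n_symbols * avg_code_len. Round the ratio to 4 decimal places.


original_size = n_symbols * orig_bits = 4380 * 32 = 140160 bits
compressed_size = n_symbols * avg_code_len = 4380 * 12.7 = 55626.0 bits
ratio = original_size / compressed_size = 140160 / 55626.0 = 2.5197

Compression ratio = 2.5197


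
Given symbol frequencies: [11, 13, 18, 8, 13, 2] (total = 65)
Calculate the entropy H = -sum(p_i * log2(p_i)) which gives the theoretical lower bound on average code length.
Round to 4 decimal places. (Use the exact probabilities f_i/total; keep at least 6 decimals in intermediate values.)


Per-symbol terms -p_i * log2(p_i) with p_i = f_i/65:
  p = 11/65 = 0.169231: log2(p) = -2.562936, -p*log2(p) = 0.433728
  p = 13/65 = 0.200000: log2(p) = -2.321928, -p*log2(p) = 0.464386
  p = 18/65 = 0.276923: log2(p) = -1.852443, -p*log2(p) = 0.512984
  p = 8/65 = 0.123077: log2(p) = -3.022368, -p*log2(p) = 0.371984
  p = 13/65 = 0.200000: log2(p) = -2.321928, -p*log2(p) = 0.464386
  p = 2/65 = 0.030769: log2(p) = -5.022368, -p*log2(p) = 0.154534
H = 0.433728 + 0.464386 + 0.512984 + 0.371984 + 0.464386 + 0.154534 = 2.402002

H = 2.402 bits/symbol


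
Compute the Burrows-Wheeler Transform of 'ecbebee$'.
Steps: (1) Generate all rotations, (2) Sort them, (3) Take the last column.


Rotations (sorted):
  0: $ecbebee -> last char: e
  1: bebee$ec -> last char: c
  2: bee$ecbe -> last char: e
  3: cbebee$e -> last char: e
  4: e$ecbebe -> last char: e
  5: ebee$ecb -> last char: b
  6: ecbebee$ -> last char: $
  7: ee$ecbeb -> last char: b


BWT = eceeeb$b


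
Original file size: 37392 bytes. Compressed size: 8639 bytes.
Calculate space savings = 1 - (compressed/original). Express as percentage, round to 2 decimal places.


ratio = compressed/original = 8639/37392 = 0.231039
savings = 1 - ratio = 1 - 0.231039 = 0.768961
as a percentage: 0.768961 * 100 = 76.9%

Space savings = 1 - 8639/37392 = 76.9%


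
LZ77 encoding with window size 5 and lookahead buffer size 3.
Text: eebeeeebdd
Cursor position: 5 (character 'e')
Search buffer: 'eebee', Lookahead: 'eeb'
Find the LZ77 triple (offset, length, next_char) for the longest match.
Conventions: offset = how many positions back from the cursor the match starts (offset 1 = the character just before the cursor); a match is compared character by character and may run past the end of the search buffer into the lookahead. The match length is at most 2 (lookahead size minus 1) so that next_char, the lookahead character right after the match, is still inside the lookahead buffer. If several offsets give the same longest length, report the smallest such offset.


Try each offset into the search buffer:
  offset=1 (pos 4, char 'e'): match length 2
  offset=2 (pos 3, char 'e'): match length 2
  offset=3 (pos 2, char 'b'): match length 0
  offset=4 (pos 1, char 'e'): match length 1
  offset=5 (pos 0, char 'e'): match length 2
Longest match has length 2, found at offsets 1, 2, 5; take the smallest, offset 1.
next_char = character at position 5 + 2 = 7 -> 'b'

Best match: offset=1, length=2 (matching 'ee' starting at position 4)
LZ77 triple: (1, 2, 'b')


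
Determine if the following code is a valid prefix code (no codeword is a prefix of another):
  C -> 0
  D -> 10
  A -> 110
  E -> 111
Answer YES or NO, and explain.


Checking each pair (does one codeword prefix another?):
  C='0' vs D='10': no prefix
  C='0' vs A='110': no prefix
  C='0' vs E='111': no prefix
  D='10' vs C='0': no prefix
  D='10' vs A='110': no prefix
  D='10' vs E='111': no prefix
  A='110' vs C='0': no prefix
  A='110' vs D='10': no prefix
  A='110' vs E='111': no prefix
  E='111' vs C='0': no prefix
  E='111' vs D='10': no prefix
  E='111' vs A='110': no prefix
No violation found over all pairs.

YES -- this is a valid prefix code. No codeword is a prefix of any other codeword.


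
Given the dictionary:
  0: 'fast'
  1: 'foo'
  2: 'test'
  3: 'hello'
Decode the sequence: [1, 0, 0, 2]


Look up each index in the dictionary:
  1 -> 'foo'
  0 -> 'fast'
  0 -> 'fast'
  2 -> 'test'

Decoded: "foo fast fast test"


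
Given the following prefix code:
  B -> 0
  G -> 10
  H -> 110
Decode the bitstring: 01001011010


Decoding step by step:
Bits 0 -> B
Bits 10 -> G
Bits 0 -> B
Bits 10 -> G
Bits 110 -> H
Bits 10 -> G


Decoded message: BGBGHG


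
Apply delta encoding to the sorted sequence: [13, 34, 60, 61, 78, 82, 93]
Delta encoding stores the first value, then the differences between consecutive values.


First value: 13
Deltas:
  34 - 13 = 21
  60 - 34 = 26
  61 - 60 = 1
  78 - 61 = 17
  82 - 78 = 4
  93 - 82 = 11


Delta encoded: [13, 21, 26, 1, 17, 4, 11]


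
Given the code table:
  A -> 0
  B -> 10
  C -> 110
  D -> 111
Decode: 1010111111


Decoding:
10 -> B
10 -> B
111 -> D
111 -> D


Result: BBDD


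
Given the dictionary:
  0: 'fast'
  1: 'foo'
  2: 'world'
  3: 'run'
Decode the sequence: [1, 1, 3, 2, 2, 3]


Look up each index in the dictionary:
  1 -> 'foo'
  1 -> 'foo'
  3 -> 'run'
  2 -> 'world'
  2 -> 'world'
  3 -> 'run'

Decoded: "foo foo run world world run"


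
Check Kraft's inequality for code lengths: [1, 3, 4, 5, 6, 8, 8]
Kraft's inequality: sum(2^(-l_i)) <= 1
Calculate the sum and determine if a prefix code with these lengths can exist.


Sum = 2^(-1) + 2^(-3) + 2^(-4) + 2^(-5) + 2^(-6) + 2^(-8) + 2^(-8)
    = 0.5 + 0.125 + 0.0625 + 0.03125 + 0.015625 + 0.00390625 + 0.00390625
    = 190/256 = 0.7421875
Since 0.7421875 <= 1, Kraft's inequality IS satisfied.
A prefix code with these lengths CAN exist.

Kraft sum = 0.7421875. Satisfied.


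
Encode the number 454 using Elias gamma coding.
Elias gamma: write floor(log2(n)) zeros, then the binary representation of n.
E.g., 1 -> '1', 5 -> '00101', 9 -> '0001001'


num_bits = floor(log2(454)) + 1 = 9
leading_zeros = num_bits - 1 = 8
binary(454) = 111000110

Elias gamma(454) = '00000000' + '111000110' = 00000000111000110 (17 bits)


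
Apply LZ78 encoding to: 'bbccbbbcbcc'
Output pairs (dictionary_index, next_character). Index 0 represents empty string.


LZ78 encoding steps:
Dictionary: {0: ''}
Step 1: w='' (idx 0), next='b' -> output (0, 'b'), add 'b' as idx 1
Step 2: w='b' (idx 1), next='c' -> output (1, 'c'), add 'bc' as idx 2
Step 3: w='' (idx 0), next='c' -> output (0, 'c'), add 'c' as idx 3
Step 4: w='b' (idx 1), next='b' -> output (1, 'b'), add 'bb' as idx 4
Step 5: w='bc' (idx 2), next='b' -> output (2, 'b'), add 'bcb' as idx 5
Step 6: w='c' (idx 3), next='c' -> output (3, 'c'), add 'cc' as idx 6


Encoded: [(0, 'b'), (1, 'c'), (0, 'c'), (1, 'b'), (2, 'b'), (3, 'c')]


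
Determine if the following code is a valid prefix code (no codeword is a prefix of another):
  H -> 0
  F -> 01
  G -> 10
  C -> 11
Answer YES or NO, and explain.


Checking each pair (does one codeword prefix another?):
  H='0' vs F='01': prefix -- VIOLATION

NO -- this is NOT a valid prefix code. H (0) is a prefix of F (01).


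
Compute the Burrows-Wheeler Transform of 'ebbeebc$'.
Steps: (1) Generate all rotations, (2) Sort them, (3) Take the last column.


Rotations (sorted):
  0: $ebbeebc -> last char: c
  1: bbeebc$e -> last char: e
  2: bc$ebbee -> last char: e
  3: beebc$eb -> last char: b
  4: c$ebbeeb -> last char: b
  5: ebbeebc$ -> last char: $
  6: ebc$ebbe -> last char: e
  7: eebc$ebb -> last char: b


BWT = ceebb$eb


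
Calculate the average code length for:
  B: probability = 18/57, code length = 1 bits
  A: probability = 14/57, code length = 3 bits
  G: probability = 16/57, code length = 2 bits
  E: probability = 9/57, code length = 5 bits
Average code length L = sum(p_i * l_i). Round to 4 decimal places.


Weighted contributions p_i * l_i:
  B: (18/57) * 1 = 18/57
  A: (14/57) * 3 = 42/57
  G: (16/57) * 2 = 32/57
  E: (9/57) * 5 = 45/57
Sum = (18 + 42 + 32 + 45)/57 = 137/57

L = 137/57 = 2.4035 bits/symbol


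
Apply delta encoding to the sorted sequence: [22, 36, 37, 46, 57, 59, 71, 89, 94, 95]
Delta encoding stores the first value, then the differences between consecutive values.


First value: 22
Deltas:
  36 - 22 = 14
  37 - 36 = 1
  46 - 37 = 9
  57 - 46 = 11
  59 - 57 = 2
  71 - 59 = 12
  89 - 71 = 18
  94 - 89 = 5
  95 - 94 = 1


Delta encoded: [22, 14, 1, 9, 11, 2, 12, 18, 5, 1]


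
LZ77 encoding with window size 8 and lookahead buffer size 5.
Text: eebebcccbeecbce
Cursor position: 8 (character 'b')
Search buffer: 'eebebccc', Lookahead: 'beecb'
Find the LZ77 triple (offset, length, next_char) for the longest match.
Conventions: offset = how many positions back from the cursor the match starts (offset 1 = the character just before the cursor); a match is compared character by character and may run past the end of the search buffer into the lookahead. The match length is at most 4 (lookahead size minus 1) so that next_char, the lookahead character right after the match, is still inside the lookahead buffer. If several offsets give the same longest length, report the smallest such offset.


Try each offset into the search buffer:
  offset=1 (pos 7, char 'c'): match length 0
  offset=2 (pos 6, char 'c'): match length 0
  offset=3 (pos 5, char 'c'): match length 0
  offset=4 (pos 4, char 'b'): match length 1
  offset=5 (pos 3, char 'e'): match length 0
  offset=6 (pos 2, char 'b'): match length 2
  offset=7 (pos 1, char 'e'): match length 0
  offset=8 (pos 0, char 'e'): match length 0
Longest match has length 2 at offset 6.
next_char = character at position 8 + 2 = 10 -> 'e'

Best match: offset=6, length=2 (matching 'be' starting at position 2)
LZ77 triple: (6, 2, 'e')


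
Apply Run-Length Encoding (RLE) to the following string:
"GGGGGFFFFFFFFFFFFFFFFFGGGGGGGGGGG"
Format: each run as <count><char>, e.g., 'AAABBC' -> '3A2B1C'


Scanning runs left to right:
  i=0: run of 'G' x 5 -> '5G'
  i=5: run of 'F' x 17 -> '17F'
  i=22: run of 'G' x 11 -> '11G'

RLE = 5G17F11G


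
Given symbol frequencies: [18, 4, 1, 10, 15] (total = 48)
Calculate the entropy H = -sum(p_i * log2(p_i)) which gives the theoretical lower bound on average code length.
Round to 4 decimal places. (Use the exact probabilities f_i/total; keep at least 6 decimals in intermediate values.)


Per-symbol terms -p_i * log2(p_i) with p_i = f_i/48:
  p = 18/48 = 0.375000: log2(p) = -1.415037, -p*log2(p) = 0.530639
  p = 4/48 = 0.083333: log2(p) = -3.584963, -p*log2(p) = 0.298747
  p = 1/48 = 0.020833: log2(p) = -5.584963, -p*log2(p) = 0.116353
  p = 10/48 = 0.208333: log2(p) = -2.263034, -p*log2(p) = 0.471466
  p = 15/48 = 0.312500: log2(p) = -1.678072, -p*log2(p) = 0.524397
H = 0.530639 + 0.298747 + 0.116353 + 0.471466 + 0.524397 = 1.941602

H = 1.9416 bits/symbol


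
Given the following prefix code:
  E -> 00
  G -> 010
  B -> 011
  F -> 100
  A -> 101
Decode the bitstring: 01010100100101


Decoding step by step:
Bits 010 -> G
Bits 101 -> A
Bits 00 -> E
Bits 100 -> F
Bits 101 -> A


Decoded message: GAEFA


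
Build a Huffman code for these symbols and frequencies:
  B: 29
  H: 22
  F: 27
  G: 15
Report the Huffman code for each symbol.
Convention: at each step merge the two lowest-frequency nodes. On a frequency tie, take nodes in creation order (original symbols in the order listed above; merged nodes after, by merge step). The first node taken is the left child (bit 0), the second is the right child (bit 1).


Huffman tree construction:
Step 1: Merge G(15) + H(22) = 37
Step 2: Merge F(27) + B(29) = 56
Step 3: Merge (G+H)(37) + (F+B)(56) = 93
Read each symbol's code off the tree from the root (left child = 0, right child = 1).

Codes:
  B: 11 (length 2)
  H: 01 (length 2)
  F: 10 (length 2)
  G: 00 (length 2)
Average code length: 186/93 = 2.0000 bits/symbol


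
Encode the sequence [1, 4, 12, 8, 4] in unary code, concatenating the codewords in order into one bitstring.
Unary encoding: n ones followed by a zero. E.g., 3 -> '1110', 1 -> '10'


Encode each number as n ones followed by a terminating 0:
  1 -> 10 (2 bits)
  4 -> 11110 (5 bits)
  12 -> 1111111111110 (13 bits)
  8 -> 111111110 (9 bits)
  4 -> 11110 (5 bits)
Total length = 2 + 5 + 13 + 9 + 5 = 34 bits.

Unary([1, 4, 12, 8, 4]) = 1011110111111111111011111111011110 (34 bits)


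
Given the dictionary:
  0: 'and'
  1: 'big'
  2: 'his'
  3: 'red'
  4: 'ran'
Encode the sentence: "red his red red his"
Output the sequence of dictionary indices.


Look up each word in the dictionary:
  'red' -> 3
  'his' -> 2
  'red' -> 3
  'red' -> 3
  'his' -> 2

Encoded: [3, 2, 3, 3, 2]


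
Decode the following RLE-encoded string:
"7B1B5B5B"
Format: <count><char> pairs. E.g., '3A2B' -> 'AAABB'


Expanding each <count><char> pair:
  7B -> 'BBBBBBB'
  1B -> 'B'
  5B -> 'BBBBB'
  5B -> 'BBBBB'

Decoded = BBBBBBBBBBBBBBBBBB


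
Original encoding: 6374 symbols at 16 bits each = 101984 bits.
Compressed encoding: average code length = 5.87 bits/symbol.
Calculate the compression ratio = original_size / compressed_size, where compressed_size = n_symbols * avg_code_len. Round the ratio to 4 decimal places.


original_size = n_symbols * orig_bits = 6374 * 16 = 101984 bits
compressed_size = n_symbols * avg_code_len = 6374 * 5.87 = 37415.38 bits
ratio = original_size / compressed_size = 101984 / 37415.38 = 2.7257

Compression ratio = 2.7257


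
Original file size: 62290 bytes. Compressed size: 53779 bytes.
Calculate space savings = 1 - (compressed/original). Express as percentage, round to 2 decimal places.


ratio = compressed/original = 53779/62290 = 0.863365
savings = 1 - ratio = 1 - 0.863365 = 0.136635
as a percentage: 0.136635 * 100 = 13.66%

Space savings = 1 - 53779/62290 = 13.66%


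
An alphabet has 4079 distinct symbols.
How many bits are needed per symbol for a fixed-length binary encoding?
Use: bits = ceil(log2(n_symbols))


log2(4079) = 11.994
Bracket: 2^11 = 2048 < 4079 <= 2^12 = 4096
So ceil(log2(4079)) = 12

bits = ceil(log2(4079)) = ceil(11.994) = 12 bits


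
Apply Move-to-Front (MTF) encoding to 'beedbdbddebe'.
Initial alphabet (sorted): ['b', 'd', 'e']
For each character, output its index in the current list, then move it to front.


MTF encoding:
'b': index 0 in ['b', 'd', 'e'] -> ['b', 'd', 'e']
'e': index 2 in ['b', 'd', 'e'] -> ['e', 'b', 'd']
'e': index 0 in ['e', 'b', 'd'] -> ['e', 'b', 'd']
'd': index 2 in ['e', 'b', 'd'] -> ['d', 'e', 'b']
'b': index 2 in ['d', 'e', 'b'] -> ['b', 'd', 'e']
'd': index 1 in ['b', 'd', 'e'] -> ['d', 'b', 'e']
'b': index 1 in ['d', 'b', 'e'] -> ['b', 'd', 'e']
'd': index 1 in ['b', 'd', 'e'] -> ['d', 'b', 'e']
'd': index 0 in ['d', 'b', 'e'] -> ['d', 'b', 'e']
'e': index 2 in ['d', 'b', 'e'] -> ['e', 'd', 'b']
'b': index 2 in ['e', 'd', 'b'] -> ['b', 'e', 'd']
'e': index 1 in ['b', 'e', 'd'] -> ['e', 'b', 'd']


Output: [0, 2, 0, 2, 2, 1, 1, 1, 0, 2, 2, 1]


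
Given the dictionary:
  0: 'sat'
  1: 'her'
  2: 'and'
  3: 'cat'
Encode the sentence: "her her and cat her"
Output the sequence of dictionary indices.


Look up each word in the dictionary:
  'her' -> 1
  'her' -> 1
  'and' -> 2
  'cat' -> 3
  'her' -> 1

Encoded: [1, 1, 2, 3, 1]


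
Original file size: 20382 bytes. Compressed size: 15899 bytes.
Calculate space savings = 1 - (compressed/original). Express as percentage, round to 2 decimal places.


ratio = compressed/original = 15899/20382 = 0.780051
savings = 1 - ratio = 1 - 0.780051 = 0.219949
as a percentage: 0.219949 * 100 = 21.99%

Space savings = 1 - 15899/20382 = 21.99%


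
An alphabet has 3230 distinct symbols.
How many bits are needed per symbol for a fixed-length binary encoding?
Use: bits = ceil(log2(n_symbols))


log2(3230) = 11.6573
Bracket: 2^11 = 2048 < 3230 <= 2^12 = 4096
So ceil(log2(3230)) = 12

bits = ceil(log2(3230)) = ceil(11.6573) = 12 bits


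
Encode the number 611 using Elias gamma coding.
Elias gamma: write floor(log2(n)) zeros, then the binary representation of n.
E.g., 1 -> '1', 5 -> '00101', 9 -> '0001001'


num_bits = floor(log2(611)) + 1 = 10
leading_zeros = num_bits - 1 = 9
binary(611) = 1001100011

Elias gamma(611) = '000000000' + '1001100011' = 0000000001001100011 (19 bits)


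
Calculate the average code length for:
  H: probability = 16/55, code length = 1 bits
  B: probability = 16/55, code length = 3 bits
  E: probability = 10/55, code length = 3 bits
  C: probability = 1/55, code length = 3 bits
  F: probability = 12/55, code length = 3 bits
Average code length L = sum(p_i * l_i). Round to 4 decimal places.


Weighted contributions p_i * l_i:
  H: (16/55) * 1 = 16/55
  B: (16/55) * 3 = 48/55
  E: (10/55) * 3 = 30/55
  C: (1/55) * 3 = 3/55
  F: (12/55) * 3 = 36/55
Sum = (16 + 48 + 30 + 3 + 36)/55 = 133/55

L = 133/55 = 2.4182 bits/symbol


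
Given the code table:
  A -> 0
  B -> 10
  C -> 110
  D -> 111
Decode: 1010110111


Decoding:
10 -> B
10 -> B
110 -> C
111 -> D


Result: BBCD


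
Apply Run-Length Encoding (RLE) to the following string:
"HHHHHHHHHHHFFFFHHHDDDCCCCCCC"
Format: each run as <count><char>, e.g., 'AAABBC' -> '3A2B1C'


Scanning runs left to right:
  i=0: run of 'H' x 11 -> '11H'
  i=11: run of 'F' x 4 -> '4F'
  i=15: run of 'H' x 3 -> '3H'
  i=18: run of 'D' x 3 -> '3D'
  i=21: run of 'C' x 7 -> '7C'

RLE = 11H4F3H3D7C


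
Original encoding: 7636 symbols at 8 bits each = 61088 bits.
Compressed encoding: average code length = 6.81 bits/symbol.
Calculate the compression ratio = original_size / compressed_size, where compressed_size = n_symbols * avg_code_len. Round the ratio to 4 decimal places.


original_size = n_symbols * orig_bits = 7636 * 8 = 61088 bits
compressed_size = n_symbols * avg_code_len = 7636 * 6.81 = 52001.16 bits
ratio = original_size / compressed_size = 61088 / 52001.16 = 1.1747

Compression ratio = 1.1747


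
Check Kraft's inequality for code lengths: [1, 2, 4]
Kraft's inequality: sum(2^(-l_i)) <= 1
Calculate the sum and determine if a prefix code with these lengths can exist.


Sum = 2^(-1) + 2^(-2) + 2^(-4)
    = 0.5 + 0.25 + 0.0625
    = 13/16 = 0.8125
Since 0.8125 <= 1, Kraft's inequality IS satisfied.
A prefix code with these lengths CAN exist.

Kraft sum = 0.8125. Satisfied.


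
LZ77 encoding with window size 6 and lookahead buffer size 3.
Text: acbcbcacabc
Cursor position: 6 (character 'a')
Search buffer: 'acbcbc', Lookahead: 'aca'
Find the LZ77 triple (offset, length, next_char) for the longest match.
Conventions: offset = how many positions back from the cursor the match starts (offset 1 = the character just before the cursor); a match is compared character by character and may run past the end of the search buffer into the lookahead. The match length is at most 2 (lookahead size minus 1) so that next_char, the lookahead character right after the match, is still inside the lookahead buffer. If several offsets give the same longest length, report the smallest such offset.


Try each offset into the search buffer:
  offset=1 (pos 5, char 'c'): match length 0
  offset=2 (pos 4, char 'b'): match length 0
  offset=3 (pos 3, char 'c'): match length 0
  offset=4 (pos 2, char 'b'): match length 0
  offset=5 (pos 1, char 'c'): match length 0
  offset=6 (pos 0, char 'a'): match length 2
Longest match has length 2 at offset 6.
next_char = character at position 6 + 2 = 8 -> 'a'

Best match: offset=6, length=2 (matching 'ac' starting at position 0)
LZ77 triple: (6, 2, 'a')


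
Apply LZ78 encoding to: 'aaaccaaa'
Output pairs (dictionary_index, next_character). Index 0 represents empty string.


LZ78 encoding steps:
Dictionary: {0: ''}
Step 1: w='' (idx 0), next='a' -> output (0, 'a'), add 'a' as idx 1
Step 2: w='a' (idx 1), next='a' -> output (1, 'a'), add 'aa' as idx 2
Step 3: w='' (idx 0), next='c' -> output (0, 'c'), add 'c' as idx 3
Step 4: w='c' (idx 3), next='a' -> output (3, 'a'), add 'ca' as idx 4
Step 5: w='aa' (idx 2), end of input -> output (2, '')


Encoded: [(0, 'a'), (1, 'a'), (0, 'c'), (3, 'a'), (2, '')]


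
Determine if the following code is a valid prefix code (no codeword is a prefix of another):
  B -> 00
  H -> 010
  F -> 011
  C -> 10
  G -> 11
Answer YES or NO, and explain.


Checking each pair (does one codeword prefix another?):
  B='00' vs H='010': no prefix
  B='00' vs F='011': no prefix
  B='00' vs C='10': no prefix
  B='00' vs G='11': no prefix
  H='010' vs B='00': no prefix
  H='010' vs F='011': no prefix
  H='010' vs C='10': no prefix
  H='010' vs G='11': no prefix
  F='011' vs B='00': no prefix
  F='011' vs H='010': no prefix
  F='011' vs C='10': no prefix
  F='011' vs G='11': no prefix
  C='10' vs B='00': no prefix
  C='10' vs H='010': no prefix
  C='10' vs F='011': no prefix
  C='10' vs G='11': no prefix
  G='11' vs B='00': no prefix
  G='11' vs H='010': no prefix
  G='11' vs F='011': no prefix
  G='11' vs C='10': no prefix
No violation found over all pairs.

YES -- this is a valid prefix code. No codeword is a prefix of any other codeword.


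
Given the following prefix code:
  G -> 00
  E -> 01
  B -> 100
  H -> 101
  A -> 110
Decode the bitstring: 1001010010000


Decoding step by step:
Bits 100 -> B
Bits 101 -> H
Bits 00 -> G
Bits 100 -> B
Bits 00 -> G


Decoded message: BHGBG


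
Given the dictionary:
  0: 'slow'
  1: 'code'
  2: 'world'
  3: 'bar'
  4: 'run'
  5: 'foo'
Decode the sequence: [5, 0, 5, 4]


Look up each index in the dictionary:
  5 -> 'foo'
  0 -> 'slow'
  5 -> 'foo'
  4 -> 'run'

Decoded: "foo slow foo run"


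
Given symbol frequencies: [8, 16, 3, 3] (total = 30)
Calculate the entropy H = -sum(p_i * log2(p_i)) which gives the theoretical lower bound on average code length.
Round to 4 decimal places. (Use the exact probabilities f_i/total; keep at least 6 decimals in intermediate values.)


Per-symbol terms -p_i * log2(p_i) with p_i = f_i/30:
  p = 8/30 = 0.266667: log2(p) = -1.906891, -p*log2(p) = 0.508504
  p = 16/30 = 0.533333: log2(p) = -0.906891, -p*log2(p) = 0.483675
  p = 3/30 = 0.100000: log2(p) = -3.321928, -p*log2(p) = 0.332193
  p = 3/30 = 0.100000: log2(p) = -3.321928, -p*log2(p) = 0.332193
H = 0.508504 + 0.483675 + 0.332193 + 0.332193 = 1.656565

H = 1.6566 bits/symbol


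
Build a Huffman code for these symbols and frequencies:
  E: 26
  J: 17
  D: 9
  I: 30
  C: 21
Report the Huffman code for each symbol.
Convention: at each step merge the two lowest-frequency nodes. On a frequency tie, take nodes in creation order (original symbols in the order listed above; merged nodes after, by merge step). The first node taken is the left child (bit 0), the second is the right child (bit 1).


Huffman tree construction:
Step 1: Merge D(9) + J(17) = 26
Step 2: Merge C(21) + E(26) = 47
Step 3: Merge (D+J)(26) + I(30) = 56
Step 4: Merge (C+E)(47) + ((D+J)+I)(56) = 103
Read each symbol's code off the tree from the root (left child = 0, right child = 1).

Codes:
  E: 01 (length 2)
  J: 101 (length 3)
  D: 100 (length 3)
  I: 11 (length 2)
  C: 00 (length 2)
Average code length: 232/103 = 2.2524 bits/symbol


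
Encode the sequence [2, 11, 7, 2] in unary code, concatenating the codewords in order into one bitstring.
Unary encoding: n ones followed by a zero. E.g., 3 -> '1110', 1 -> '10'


Encode each number as n ones followed by a terminating 0:
  2 -> 110 (3 bits)
  11 -> 111111111110 (12 bits)
  7 -> 11111110 (8 bits)
  2 -> 110 (3 bits)
Total length = 3 + 12 + 8 + 3 = 26 bits.

Unary([2, 11, 7, 2]) = 11011111111111011111110110 (26 bits)


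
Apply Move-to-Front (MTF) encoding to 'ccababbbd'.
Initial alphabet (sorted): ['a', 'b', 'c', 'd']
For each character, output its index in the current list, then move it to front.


MTF encoding:
'c': index 2 in ['a', 'b', 'c', 'd'] -> ['c', 'a', 'b', 'd']
'c': index 0 in ['c', 'a', 'b', 'd'] -> ['c', 'a', 'b', 'd']
'a': index 1 in ['c', 'a', 'b', 'd'] -> ['a', 'c', 'b', 'd']
'b': index 2 in ['a', 'c', 'b', 'd'] -> ['b', 'a', 'c', 'd']
'a': index 1 in ['b', 'a', 'c', 'd'] -> ['a', 'b', 'c', 'd']
'b': index 1 in ['a', 'b', 'c', 'd'] -> ['b', 'a', 'c', 'd']
'b': index 0 in ['b', 'a', 'c', 'd'] -> ['b', 'a', 'c', 'd']
'b': index 0 in ['b', 'a', 'c', 'd'] -> ['b', 'a', 'c', 'd']
'd': index 3 in ['b', 'a', 'c', 'd'] -> ['d', 'b', 'a', 'c']


Output: [2, 0, 1, 2, 1, 1, 0, 0, 3]


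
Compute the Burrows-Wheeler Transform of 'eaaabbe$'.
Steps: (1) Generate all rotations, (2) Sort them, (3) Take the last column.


Rotations (sorted):
  0: $eaaabbe -> last char: e
  1: aaabbe$e -> last char: e
  2: aabbe$ea -> last char: a
  3: abbe$eaa -> last char: a
  4: bbe$eaaa -> last char: a
  5: be$eaaab -> last char: b
  6: e$eaaabb -> last char: b
  7: eaaabbe$ -> last char: $


BWT = eeaaabb$


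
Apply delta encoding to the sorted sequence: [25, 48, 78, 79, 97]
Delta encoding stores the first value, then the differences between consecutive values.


First value: 25
Deltas:
  48 - 25 = 23
  78 - 48 = 30
  79 - 78 = 1
  97 - 79 = 18


Delta encoded: [25, 23, 30, 1, 18]


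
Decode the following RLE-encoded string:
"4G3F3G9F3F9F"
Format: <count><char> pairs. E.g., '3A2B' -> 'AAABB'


Expanding each <count><char> pair:
  4G -> 'GGGG'
  3F -> 'FFF'
  3G -> 'GGG'
  9F -> 'FFFFFFFFF'
  3F -> 'FFF'
  9F -> 'FFFFFFFFF'

Decoded = GGGGFFFGGGFFFFFFFFFFFFFFFFFFFFF
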